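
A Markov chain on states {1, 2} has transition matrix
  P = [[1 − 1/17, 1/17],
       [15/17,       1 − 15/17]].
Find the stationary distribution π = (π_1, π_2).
π_1 = 15/16, π_2 = 1/16

Solve πP = π with π_1 + π_2 = 1. From πP = π: π_1 · (1 − 1/17) + π_2 · 15/17 = π_1 ⇒ π_2 · 15/17 = π_1 · 1/17 ⇒ π_2/π_1 = (1/17)/(15/17) = 1/15. Together with π_1 + π_2 = 1:
  π_1 = (15/17)/(1/17 + 15/17) = (15/17)/(16/17) = 15/16,
  π_2 = (1/17)/(1/17 + 15/17) = (1/17)/(16/17) = 1/16.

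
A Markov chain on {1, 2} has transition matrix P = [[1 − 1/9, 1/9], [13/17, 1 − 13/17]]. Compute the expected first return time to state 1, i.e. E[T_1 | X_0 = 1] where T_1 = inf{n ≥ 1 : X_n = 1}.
E[T_1 | X_0 = 1] = 1/π_1 = 134/117

For an irreducible recurrent Markov chain with stationary distribution π, E[T_i | X_0 = i] = 1/π_i (Kac's formula). Here π_1 = (13/17)/(1/9 + 13/17) = (13/17)/(134/153) = 117/134, so E[T_1 | X_0 = 1] = 1/π_1 = (1/9 + 13/17)/(13/17) = (134/153)/(13/17) = 134/117.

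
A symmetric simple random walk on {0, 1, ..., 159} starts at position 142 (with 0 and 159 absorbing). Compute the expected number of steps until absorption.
E[τ | X_0 = 142] = 2414

Let v_k = E[τ | X_0 = k]. Boundary: v_0 = v_159 = 0. Recurrence: v_k = 1 + (v_{k-1} + v_{k+1})/2 for 1 ≤ k ≤ 158. The particular solution to v_k − (v_{k-1} + v_{k+1})/2 = 1 is v_k = −k^2. Adding homogeneous solution A + B k and matching boundaries gives v_k = k (159 − k). Substituting k = 142: v_142 = 142 · 17 = 2414.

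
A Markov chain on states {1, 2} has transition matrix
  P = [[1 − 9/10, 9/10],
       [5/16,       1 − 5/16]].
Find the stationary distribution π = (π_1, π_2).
π_1 = 25/97, π_2 = 72/97

Solve πP = π with π_1 + π_2 = 1. From πP = π: π_1 · (1 − 9/10) + π_2 · 5/16 = π_1 ⇒ π_2 · 5/16 = π_1 · 9/10 ⇒ π_2/π_1 = (9/10)/(5/16) = 72/25. Together with π_1 + π_2 = 1:
  π_1 = (5/16)/(9/10 + 5/16) = (5/16)/(97/80) = 25/97,
  π_2 = (9/10)/(9/10 + 5/16) = (9/10)/(97/80) = 72/97.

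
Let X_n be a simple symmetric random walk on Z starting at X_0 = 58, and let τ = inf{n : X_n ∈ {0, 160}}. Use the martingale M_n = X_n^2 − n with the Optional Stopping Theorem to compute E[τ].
E[τ] = 5916

M_n = X_n^2 − n is a martingale (since E[X_{n+1}^2 | F_n] = X_n^2 + 1). By OST (τ has finite mean in a bounded region), E[M_τ] = E[M_0] = X_0^2 − 0 = 58^2 = 3364. Also E[M_τ] = E[X_τ^2] − E[τ]. The walk exits at 0 or 160, with P(hit 160 first) = 58/160, so E[X_τ^2] = 160^2 · 58/160 + 0 = 9280. Thus E[τ] = E[X_τ^2] − E[M_τ] = 9280 − 3364 = 5916 = 58(160 − 58) = 5916.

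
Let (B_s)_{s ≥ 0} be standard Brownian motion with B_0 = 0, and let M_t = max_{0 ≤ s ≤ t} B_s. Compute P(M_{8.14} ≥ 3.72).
P(M_{8.14} ≥ 3.72) = 2·P(B_{8.14} ≥ 3.72) = 2(1 − Φ(3.72/√8.14)) ≈ 0.1923

By the reflection principle for Brownian motion, P(M_t ≥ a) = 2 · P(B_t ≥ a) for a ≥ 0. Since B_t ~ N(0, t), P(B_t ≥ 3.72) = 1 − Φ(3.72/√t) = 1 − Φ(3.72/√8.14) = 1 − Φ(1.3039). So
  P(M_{8.14} ≥ 3.72) = 2(1 − Φ(1.3039)) ≈ 0.1923.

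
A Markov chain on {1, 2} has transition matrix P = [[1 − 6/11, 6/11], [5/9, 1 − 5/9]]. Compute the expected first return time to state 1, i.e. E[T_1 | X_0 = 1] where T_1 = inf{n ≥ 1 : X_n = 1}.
E[T_1 | X_0 = 1] = 1/π_1 = 109/55

For an irreducible recurrent Markov chain with stationary distribution π, E[T_i | X_0 = i] = 1/π_i (Kac's formula). Here π_1 = (5/9)/(6/11 + 5/9) = (5/9)/(109/99) = 55/109, so E[T_1 | X_0 = 1] = 1/π_1 = (6/11 + 5/9)/(5/9) = (109/99)/(5/9) = 109/55.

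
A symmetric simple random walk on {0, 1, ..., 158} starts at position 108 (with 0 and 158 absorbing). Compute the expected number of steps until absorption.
E[τ | X_0 = 108] = 5400

Let v_k = E[τ | X_0 = k]. Boundary: v_0 = v_158 = 0. Recurrence: v_k = 1 + (v_{k-1} + v_{k+1})/2 for 1 ≤ k ≤ 157. The particular solution to v_k − (v_{k-1} + v_{k+1})/2 = 1 is v_k = −k^2. Adding homogeneous solution A + B k and matching boundaries gives v_k = k (158 − k). Substituting k = 108: v_108 = 108 · 50 = 5400.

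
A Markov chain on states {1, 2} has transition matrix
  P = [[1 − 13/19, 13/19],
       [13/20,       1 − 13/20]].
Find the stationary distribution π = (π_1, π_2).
π_1 = 19/39, π_2 = 20/39

Solve πP = π with π_1 + π_2 = 1. From πP = π: π_1 · (1 − 13/19) + π_2 · 13/20 = π_1 ⇒ π_2 · 13/20 = π_1 · 13/19 ⇒ π_2/π_1 = (13/19)/(13/20) = 20/19. Together with π_1 + π_2 = 1:
  π_1 = (13/20)/(13/19 + 13/20) = (13/20)/(507/380) = 19/39,
  π_2 = (13/19)/(13/19 + 13/20) = (13/19)/(507/380) = 20/39.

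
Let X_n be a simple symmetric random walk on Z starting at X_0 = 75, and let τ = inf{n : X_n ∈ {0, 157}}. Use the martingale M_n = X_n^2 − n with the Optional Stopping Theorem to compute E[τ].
E[τ] = 6150

M_n = X_n^2 − n is a martingale (since E[X_{n+1}^2 | F_n] = X_n^2 + 1). By OST (τ has finite mean in a bounded region), E[M_τ] = E[M_0] = X_0^2 − 0 = 75^2 = 5625. Also E[M_τ] = E[X_τ^2] − E[τ]. The walk exits at 0 or 157, with P(hit 157 first) = 75/157, so E[X_τ^2] = 157^2 · 75/157 + 0 = 11775. Thus E[τ] = E[X_τ^2] − E[M_τ] = 11775 − 5625 = 6150 = 75(157 − 75) = 6150.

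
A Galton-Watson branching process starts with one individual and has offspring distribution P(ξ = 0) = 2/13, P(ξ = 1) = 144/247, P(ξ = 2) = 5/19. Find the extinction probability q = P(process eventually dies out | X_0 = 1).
q = 38/65

The pgf is f(s) = 2/13 + 144/247·s + 5/19·s². The extinction probability q is the smallest fixed point of f in [0, 1]. Setting s = f(s):
  5/19·s² + (144/247 − 1)·s + 2/13 = 0
  5/19·s² − (2/13 + 5/19)·s + 2/13 = 0
which factors as (s − 1)·(5/19·s − 2/13) = 0, giving roots s = 1 and s = (2/13)/(5/19) = 38/65.
Mean offspring μ = 144/247 + 2·5/19 = 274/247 > 1 (supercritical), so q < 1. The extinction probability is the smaller root: q = (2/13)/(5/19) = 38/65.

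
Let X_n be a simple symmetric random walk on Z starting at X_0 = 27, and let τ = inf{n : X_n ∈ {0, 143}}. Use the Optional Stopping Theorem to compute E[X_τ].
E[X_τ] = 27

X_n is a martingale and τ is a bounded-mean stopping time (indeed τ is finite a.s. with bounded expectation since the walk is in a bounded region). By the OST, E[X_τ] = E[X_0] = 27. Equivalently: E[X_τ] = 143 · P(hit 143 first) + 0 · P(hit 0 first) = 143 · (27/143) = 27.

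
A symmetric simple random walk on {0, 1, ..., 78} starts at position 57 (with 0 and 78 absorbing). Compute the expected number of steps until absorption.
E[τ | X_0 = 57] = 1197

Let v_k = E[τ | X_0 = k]. Boundary: v_0 = v_78 = 0. Recurrence: v_k = 1 + (v_{k-1} + v_{k+1})/2 for 1 ≤ k ≤ 77. The particular solution to v_k − (v_{k-1} + v_{k+1})/2 = 1 is v_k = −k^2. Adding homogeneous solution A + B k and matching boundaries gives v_k = k (78 − k). Substituting k = 57: v_57 = 57 · 21 = 1197.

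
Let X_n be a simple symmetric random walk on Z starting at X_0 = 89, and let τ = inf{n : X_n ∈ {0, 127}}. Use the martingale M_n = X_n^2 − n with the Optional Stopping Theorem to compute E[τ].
E[τ] = 3382

M_n = X_n^2 − n is a martingale (since E[X_{n+1}^2 | F_n] = X_n^2 + 1). By OST (τ has finite mean in a bounded region), E[M_τ] = E[M_0] = X_0^2 − 0 = 89^2 = 7921. Also E[M_τ] = E[X_τ^2] − E[τ]. The walk exits at 0 or 127, with P(hit 127 first) = 89/127, so E[X_τ^2] = 127^2 · 89/127 + 0 = 11303. Thus E[τ] = E[X_τ^2] − E[M_τ] = 11303 − 7921 = 3382 = 89(127 − 89) = 3382.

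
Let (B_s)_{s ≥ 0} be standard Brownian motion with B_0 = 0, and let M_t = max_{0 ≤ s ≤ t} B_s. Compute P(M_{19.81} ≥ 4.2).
P(M_{19.81} ≥ 4.2) = 2·P(B_{19.81} ≥ 4.2) = 2(1 − Φ(4.2/√19.81)) ≈ 0.3454

By the reflection principle for Brownian motion, P(M_t ≥ a) = 2 · P(B_t ≥ a) for a ≥ 0. Since B_t ~ N(0, t), P(B_t ≥ 4.2) = 1 − Φ(4.2/√t) = 1 − Φ(4.2/√19.81) = 1 − Φ(0.9436). So
  P(M_{19.81} ≥ 4.2) = 2(1 − Φ(0.9436)) ≈ 0.3454.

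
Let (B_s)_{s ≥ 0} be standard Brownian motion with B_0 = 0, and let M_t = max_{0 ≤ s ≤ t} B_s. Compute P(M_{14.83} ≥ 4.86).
P(M_{14.83} ≥ 4.86) = 2·P(B_{14.83} ≥ 4.86) = 2(1 − Φ(4.86/√14.83)) ≈ 0.2069

By the reflection principle for Brownian motion, P(M_t ≥ a) = 2 · P(B_t ≥ a) for a ≥ 0. Since B_t ~ N(0, t), P(B_t ≥ 4.86) = 1 − Φ(4.86/√t) = 1 − Φ(4.86/√14.83) = 1 − Φ(1.2620). So
  P(M_{14.83} ≥ 4.86) = 2(1 − Φ(1.2620)) ≈ 0.2069.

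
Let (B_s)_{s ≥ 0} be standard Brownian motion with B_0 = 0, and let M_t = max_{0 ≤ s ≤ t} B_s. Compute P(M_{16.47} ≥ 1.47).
P(M_{16.47} ≥ 1.47) = 2·P(B_{16.47} ≥ 1.47) = 2(1 − Φ(1.47/√16.47)) ≈ 0.7172

By the reflection principle for Brownian motion, P(M_t ≥ a) = 2 · P(B_t ≥ a) for a ≥ 0. Since B_t ~ N(0, t), P(B_t ≥ 1.47) = 1 − Φ(1.47/√t) = 1 − Φ(1.47/√16.47) = 1 − Φ(0.3622). So
  P(M_{16.47} ≥ 1.47) = 2(1 − Φ(0.3622)) ≈ 0.7172.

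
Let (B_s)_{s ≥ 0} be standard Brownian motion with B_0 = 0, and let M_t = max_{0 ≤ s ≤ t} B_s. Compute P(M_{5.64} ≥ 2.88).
P(M_{5.64} ≥ 2.88) = 2·P(B_{5.64} ≥ 2.88) = 2(1 − Φ(2.88/√5.64)) ≈ 0.2252

By the reflection principle for Brownian motion, P(M_t ≥ a) = 2 · P(B_t ≥ a) for a ≥ 0. Since B_t ~ N(0, t), P(B_t ≥ 2.88) = 1 − Φ(2.88/√t) = 1 − Φ(2.88/√5.64) = 1 − Φ(1.2127). So
  P(M_{5.64} ≥ 2.88) = 2(1 − Φ(1.2127)) ≈ 0.2252.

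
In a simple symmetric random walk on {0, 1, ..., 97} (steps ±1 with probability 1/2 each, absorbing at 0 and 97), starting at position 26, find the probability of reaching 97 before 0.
P(hit 97 before 0) = 26/97

Let u_k = P(hit 97 before 0 | start at k). Then u_0 = 0, u_97 = 1, and u_k = u_{k-1}/2 + u_{k+1}/2 for 1 ≤ k ≤ 96. This harmonic recurrence is solved by u_k = k/97, giving u_26 = 26/97.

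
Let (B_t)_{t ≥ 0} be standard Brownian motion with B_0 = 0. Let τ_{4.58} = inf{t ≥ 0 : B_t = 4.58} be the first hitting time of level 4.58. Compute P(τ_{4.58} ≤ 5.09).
P(τ_{4.58} ≤ 5.09) = 2(1 − Φ(4.58/√5.09)) = 2(1 − Φ(2.0300)) ≈ 0.0424

By the reflection principle for standard BM, P(τ_b ≤ t) = 2 · P(B_t ≥ b). Since B_t ~ N(0, t), P(B_t ≥ 4.58) = 1 − Φ(4.58/√t) = 1 − Φ(4.58/√5.09) = 1 − Φ(2.0300) ≈ 0.02118. Doubling: P(τ_{4.58} ≤ 5.09) ≈ 2 · 0.02118 = 0.04236 ≈ 0.0424.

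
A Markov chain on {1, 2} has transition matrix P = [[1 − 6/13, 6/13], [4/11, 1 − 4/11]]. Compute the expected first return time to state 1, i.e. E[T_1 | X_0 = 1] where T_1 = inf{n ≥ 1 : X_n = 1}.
E[T_1 | X_0 = 1] = 1/π_1 = 59/26

For an irreducible recurrent Markov chain with stationary distribution π, E[T_i | X_0 = i] = 1/π_i (Kac's formula). Here π_1 = (4/11)/(6/13 + 4/11) = (4/11)/(118/143) = 26/59, so E[T_1 | X_0 = 1] = 1/π_1 = (6/13 + 4/11)/(4/11) = (118/143)/(4/11) = 59/26.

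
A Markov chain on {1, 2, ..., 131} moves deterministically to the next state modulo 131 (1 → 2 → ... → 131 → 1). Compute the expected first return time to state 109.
E[T_109 | X_0 = 109] = 131

The chain cycles deterministically, so starting at state 109 it returns in exactly 131 steps. Equivalently, the stationary distribution is uniform π_j = 1/131 for every state j, so by Kac's formula E[T_109] = 1/π_109 = 131.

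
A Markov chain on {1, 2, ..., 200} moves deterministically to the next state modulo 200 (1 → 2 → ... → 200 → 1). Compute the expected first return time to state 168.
E[T_168 | X_0 = 168] = 200

The chain cycles deterministically, so starting at state 168 it returns in exactly 200 steps. Equivalently, the stationary distribution is uniform π_j = 1/200 for every state j, so by Kac's formula E[T_168] = 1/π_168 = 200.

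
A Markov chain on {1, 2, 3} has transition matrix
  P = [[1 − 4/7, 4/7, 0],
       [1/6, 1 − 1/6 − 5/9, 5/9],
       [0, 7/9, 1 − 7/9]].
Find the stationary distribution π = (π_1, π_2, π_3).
π = (49/337, 168/337, 120/337)

This is a birth-death chain on three states, which satisfies detailed balance: π_1 · P_{12} = π_2 · P_{21} and π_2 · P_{23} = π_3 · P_{32}.
From π_1 · 4/7 = π_2 · 1/6: π_2/π_1 = (4/7)/(1/6) = 24/7.
From π_2 · 5/9 = π_3 · 7/9: π_3/π_2 = (5/9)/(7/9) = 5/7.
Take π_1 proportional to 1; then unnormalized π = (1, 24/7, 120/49). Normalize by dividing by the sum 337/49:
  π = (49/337, 168/337, 120/337).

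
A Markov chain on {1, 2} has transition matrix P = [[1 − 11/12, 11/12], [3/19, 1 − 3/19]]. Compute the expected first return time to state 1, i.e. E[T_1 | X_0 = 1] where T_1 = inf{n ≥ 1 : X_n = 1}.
E[T_1 | X_0 = 1] = 1/π_1 = 245/36

For an irreducible recurrent Markov chain with stationary distribution π, E[T_i | X_0 = i] = 1/π_i (Kac's formula). Here π_1 = (3/19)/(11/12 + 3/19) = (3/19)/(245/228) = 36/245, so E[T_1 | X_0 = 1] = 1/π_1 = (11/12 + 3/19)/(3/19) = (245/228)/(3/19) = 245/36.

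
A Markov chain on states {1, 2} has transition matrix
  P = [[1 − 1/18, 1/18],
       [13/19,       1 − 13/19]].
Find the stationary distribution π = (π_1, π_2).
π_1 = 234/253, π_2 = 19/253

Solve πP = π with π_1 + π_2 = 1. From πP = π: π_1 · (1 − 1/18) + π_2 · 13/19 = π_1 ⇒ π_2 · 13/19 = π_1 · 1/18 ⇒ π_2/π_1 = (1/18)/(13/19) = 19/234. Together with π_1 + π_2 = 1:
  π_1 = (13/19)/(1/18 + 13/19) = (13/19)/(253/342) = 234/253,
  π_2 = (1/18)/(1/18 + 13/19) = (1/18)/(253/342) = 19/253.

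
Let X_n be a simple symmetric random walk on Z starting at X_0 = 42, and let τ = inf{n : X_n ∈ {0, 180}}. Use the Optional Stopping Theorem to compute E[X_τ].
E[X_τ] = 42

X_n is a martingale and τ is a bounded-mean stopping time (indeed τ is finite a.s. with bounded expectation since the walk is in a bounded region). By the OST, E[X_τ] = E[X_0] = 42. Equivalently: E[X_τ] = 180 · P(hit 180 first) + 0 · P(hit 0 first) = 180 · (42/180) = 42.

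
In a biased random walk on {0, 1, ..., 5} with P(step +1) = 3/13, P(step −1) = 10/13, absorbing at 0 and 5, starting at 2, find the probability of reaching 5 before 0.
P(hit 5 before 0) = (1 − (10/3)^2) / (1 − (10/3)^5) = 351/14251

Let u_k denote P(reach 5 before 0 | start at k). Boundary: u_0 = 0, u_5 = 1. Recurrence: u_k = 3/13·u_{k+1} + 10/13·u_{k-1} for 1 ≤ k ≤ 4. Try u_k = A + B·r^k with r = q/p = (10/13)/(3/13) = 10/3. Substitution satisfies the recurrence; boundary conditions give:
  u_k = (1 − r^k) / (1 − r^N) = (1 − (10/3)^2) / (1 − (10/3)^5) = 351/14251.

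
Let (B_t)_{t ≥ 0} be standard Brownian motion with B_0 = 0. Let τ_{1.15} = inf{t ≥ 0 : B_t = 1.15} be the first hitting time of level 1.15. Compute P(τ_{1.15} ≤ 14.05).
P(τ_{1.15} ≤ 14.05) = 2(1 − Φ(1.15/√14.05)) = 2(1 − Φ(0.3068)) ≈ 0.7590

By the reflection principle for standard BM, P(τ_b ≤ t) = 2 · P(B_t ≥ b). Since B_t ~ N(0, t), P(B_t ≥ 1.15) = 1 − Φ(1.15/√t) = 1 − Φ(1.15/√14.05) = 1 − Φ(0.3068) ≈ 0.37950. Doubling: P(τ_{1.15} ≤ 14.05) ≈ 2 · 0.37950 = 0.75900 ≈ 0.7590.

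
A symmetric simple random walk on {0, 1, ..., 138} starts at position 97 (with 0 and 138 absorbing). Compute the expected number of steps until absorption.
E[τ | X_0 = 97] = 3977

Let v_k = E[τ | X_0 = k]. Boundary: v_0 = v_138 = 0. Recurrence: v_k = 1 + (v_{k-1} + v_{k+1})/2 for 1 ≤ k ≤ 137. The particular solution to v_k − (v_{k-1} + v_{k+1})/2 = 1 is v_k = −k^2. Adding homogeneous solution A + B k and matching boundaries gives v_k = k (138 − k). Substituting k = 97: v_97 = 97 · 41 = 3977.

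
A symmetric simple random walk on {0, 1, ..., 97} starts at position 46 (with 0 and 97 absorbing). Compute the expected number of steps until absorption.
E[τ | X_0 = 46] = 2346

Let v_k = E[τ | X_0 = k]. Boundary: v_0 = v_97 = 0. Recurrence: v_k = 1 + (v_{k-1} + v_{k+1})/2 for 1 ≤ k ≤ 96. The particular solution to v_k − (v_{k-1} + v_{k+1})/2 = 1 is v_k = −k^2. Adding homogeneous solution A + B k and matching boundaries gives v_k = k (97 − k). Substituting k = 46: v_46 = 46 · 51 = 2346.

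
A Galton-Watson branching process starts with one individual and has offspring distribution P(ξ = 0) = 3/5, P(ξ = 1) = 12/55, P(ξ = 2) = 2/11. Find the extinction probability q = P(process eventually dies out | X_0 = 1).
q = 1

Mean offspring μ = 0·3/5 + 1·12/55 + 2·2/11 = 32/55 ≤ 1. For μ ≤ 1 with offspring not concentrated at 1, the Galton-Watson process goes extinct almost surely, so q = 1.
(Algebraic check: The pgf is f(s) = 3/5 + 12/55·s + 2/11·s². The extinction probability q is the smallest fixed point of f in [0, 1]. Setting s = f(s):
  2/11·s² + (12/55 − 1)·s + 3/5 = 0
  2/11·s² − (3/5 + 2/11)·s + 3/5 = 0
which factors as (s − 1)·(2/11·s − 3/5) = 0, giving roots s = 1 and s = (3/5)/(2/11) = 33/10. Since 33/10 ≥ 1, the smallest root in [0, 1] is s = 1.)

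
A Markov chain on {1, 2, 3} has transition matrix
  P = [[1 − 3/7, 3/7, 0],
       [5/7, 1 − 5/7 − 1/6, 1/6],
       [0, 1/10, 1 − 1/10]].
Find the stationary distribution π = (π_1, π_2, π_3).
π = (5/13, 3/13, 5/13)

This is a birth-death chain on three states, which satisfies detailed balance: π_1 · P_{12} = π_2 · P_{21} and π_2 · P_{23} = π_3 · P_{32}.
From π_1 · 3/7 = π_2 · 5/7: π_2/π_1 = (3/7)/(5/7) = 3/5.
From π_2 · 1/6 = π_3 · 1/10: π_3/π_2 = (1/6)/(1/10) = 5/3.
Take π_1 proportional to 1; then unnormalized π = (1, 3/5, 1). Normalize by dividing by the sum 13/5:
  π = (5/13, 3/13, 5/13).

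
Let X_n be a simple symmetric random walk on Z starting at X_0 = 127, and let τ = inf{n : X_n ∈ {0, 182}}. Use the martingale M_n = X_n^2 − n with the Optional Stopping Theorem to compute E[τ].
E[τ] = 6985

M_n = X_n^2 − n is a martingale (since E[X_{n+1}^2 | F_n] = X_n^2 + 1). By OST (τ has finite mean in a bounded region), E[M_τ] = E[M_0] = X_0^2 − 0 = 127^2 = 16129. Also E[M_τ] = E[X_τ^2] − E[τ]. The walk exits at 0 or 182, with P(hit 182 first) = 127/182, so E[X_τ^2] = 182^2 · 127/182 + 0 = 23114. Thus E[τ] = E[X_τ^2] − E[M_τ] = 23114 − 16129 = 6985 = 127(182 − 127) = 6985.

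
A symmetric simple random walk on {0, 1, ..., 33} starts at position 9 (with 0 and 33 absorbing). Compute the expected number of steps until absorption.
E[τ | X_0 = 9] = 216

Let v_k = E[τ | X_0 = k]. Boundary: v_0 = v_33 = 0. Recurrence: v_k = 1 + (v_{k-1} + v_{k+1})/2 for 1 ≤ k ≤ 32. The particular solution to v_k − (v_{k-1} + v_{k+1})/2 = 1 is v_k = −k^2. Adding homogeneous solution A + B k and matching boundaries gives v_k = k (33 − k). Substituting k = 9: v_9 = 9 · 24 = 216.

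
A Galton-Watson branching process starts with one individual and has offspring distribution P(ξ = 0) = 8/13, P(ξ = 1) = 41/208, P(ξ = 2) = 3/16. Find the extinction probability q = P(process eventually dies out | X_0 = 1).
q = 1

Mean offspring μ = 0·8/13 + 1·41/208 + 2·3/16 = 119/208 ≤ 1. For μ ≤ 1 with offspring not concentrated at 1, the Galton-Watson process goes extinct almost surely, so q = 1.
(Algebraic check: The pgf is f(s) = 8/13 + 41/208·s + 3/16·s². The extinction probability q is the smallest fixed point of f in [0, 1]. Setting s = f(s):
  3/16·s² + (41/208 − 1)·s + 8/13 = 0
  3/16·s² − (8/13 + 3/16)·s + 8/13 = 0
which factors as (s − 1)·(3/16·s − 8/13) = 0, giving roots s = 1 and s = (8/13)/(3/16) = 128/39. Since 128/39 ≥ 1, the smallest root in [0, 1] is s = 1.)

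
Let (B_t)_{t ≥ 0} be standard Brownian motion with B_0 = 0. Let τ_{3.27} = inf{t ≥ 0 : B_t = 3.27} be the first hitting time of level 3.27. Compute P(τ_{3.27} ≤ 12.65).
P(τ_{3.27} ≤ 12.65) = 2(1 − Φ(3.27/√12.65)) = 2(1 − Φ(0.9194)) ≈ 0.3579

By the reflection principle for standard BM, P(τ_b ≤ t) = 2 · P(B_t ≥ b). Since B_t ~ N(0, t), P(B_t ≥ 3.27) = 1 − Φ(3.27/√t) = 1 − Φ(3.27/√12.65) = 1 − Φ(0.9194) ≈ 0.17894. Doubling: P(τ_{3.27} ≤ 12.65) ≈ 2 · 0.17894 = 0.35788 ≈ 0.3579.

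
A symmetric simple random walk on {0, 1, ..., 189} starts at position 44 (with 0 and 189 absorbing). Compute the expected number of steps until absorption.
E[τ | X_0 = 44] = 6380

Let v_k = E[τ | X_0 = k]. Boundary: v_0 = v_189 = 0. Recurrence: v_k = 1 + (v_{k-1} + v_{k+1})/2 for 1 ≤ k ≤ 188. The particular solution to v_k − (v_{k-1} + v_{k+1})/2 = 1 is v_k = −k^2. Adding homogeneous solution A + B k and matching boundaries gives v_k = k (189 − k). Substituting k = 44: v_44 = 44 · 145 = 6380.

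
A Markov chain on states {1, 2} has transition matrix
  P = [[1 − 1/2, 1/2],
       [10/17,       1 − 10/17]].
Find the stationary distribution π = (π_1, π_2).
π_1 = 20/37, π_2 = 17/37

Solve πP = π with π_1 + π_2 = 1. From πP = π: π_1 · (1 − 1/2) + π_2 · 10/17 = π_1 ⇒ π_2 · 10/17 = π_1 · 1/2 ⇒ π_2/π_1 = (1/2)/(10/17) = 17/20. Together with π_1 + π_2 = 1:
  π_1 = (10/17)/(1/2 + 10/17) = (10/17)/(37/34) = 20/37,
  π_2 = (1/2)/(1/2 + 10/17) = (1/2)/(37/34) = 17/37.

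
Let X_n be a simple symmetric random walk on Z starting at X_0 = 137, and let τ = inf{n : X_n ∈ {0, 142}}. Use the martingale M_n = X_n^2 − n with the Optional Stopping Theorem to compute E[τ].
E[τ] = 685

M_n = X_n^2 − n is a martingale (since E[X_{n+1}^2 | F_n] = X_n^2 + 1). By OST (τ has finite mean in a bounded region), E[M_τ] = E[M_0] = X_0^2 − 0 = 137^2 = 18769. Also E[M_τ] = E[X_τ^2] − E[τ]. The walk exits at 0 or 142, with P(hit 142 first) = 137/142, so E[X_τ^2] = 142^2 · 137/142 + 0 = 19454. Thus E[τ] = E[X_τ^2] − E[M_τ] = 19454 − 18769 = 685 = 137(142 − 137) = 685.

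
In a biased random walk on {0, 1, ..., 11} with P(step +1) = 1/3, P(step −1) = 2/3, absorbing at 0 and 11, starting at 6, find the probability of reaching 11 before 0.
P(hit 11 before 0) = (1 − (2)^6) / (1 − (2)^11) = 63/2047

Let u_k denote P(reach 11 before 0 | start at k). Boundary: u_0 = 0, u_11 = 1. Recurrence: u_k = 1/3·u_{k+1} + 2/3·u_{k-1} for 1 ≤ k ≤ 10. Try u_k = A + B·r^k with r = q/p = (2/3)/(1/3) = 2. Substitution satisfies the recurrence; boundary conditions give:
  u_k = (1 − r^k) / (1 − r^N) = (1 − (2)^6) / (1 − (2)^11) = 63/2047.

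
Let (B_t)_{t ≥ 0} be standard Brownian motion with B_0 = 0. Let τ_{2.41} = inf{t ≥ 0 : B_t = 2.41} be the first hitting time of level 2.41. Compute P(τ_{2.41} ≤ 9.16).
P(τ_{2.41} ≤ 9.16) = 2(1 − Φ(2.41/√9.16)) = 2(1 − Φ(0.7963)) ≈ 0.4259

By the reflection principle for standard BM, P(τ_b ≤ t) = 2 · P(B_t ≥ b). Since B_t ~ N(0, t), P(B_t ≥ 2.41) = 1 − Φ(2.41/√t) = 1 − Φ(2.41/√9.16) = 1 − Φ(0.7963) ≈ 0.21293. Doubling: P(τ_{2.41} ≤ 9.16) ≈ 2 · 0.21293 = 0.42586 ≈ 0.4259.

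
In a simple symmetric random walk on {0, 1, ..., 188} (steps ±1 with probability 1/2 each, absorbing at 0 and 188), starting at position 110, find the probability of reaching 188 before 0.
P(hit 188 before 0) = 110/188 = 55/94

Let u_k = P(hit 188 before 0 | start at k). Then u_0 = 0, u_188 = 1, and u_k = u_{k-1}/2 + u_{k+1}/2 for 1 ≤ k ≤ 187. This harmonic recurrence is solved by u_k = k/188, giving u_110 = 110/188 = 55/94.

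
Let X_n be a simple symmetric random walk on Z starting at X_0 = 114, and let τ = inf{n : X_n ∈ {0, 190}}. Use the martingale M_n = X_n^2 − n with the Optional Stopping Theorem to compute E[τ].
E[τ] = 8664

M_n = X_n^2 − n is a martingale (since E[X_{n+1}^2 | F_n] = X_n^2 + 1). By OST (τ has finite mean in a bounded region), E[M_τ] = E[M_0] = X_0^2 − 0 = 114^2 = 12996. Also E[M_τ] = E[X_τ^2] − E[τ]. The walk exits at 0 or 190, with P(hit 190 first) = 114/190, so E[X_τ^2] = 190^2 · 114/190 + 0 = 21660. Thus E[τ] = E[X_τ^2] − E[M_τ] = 21660 − 12996 = 8664 = 114(190 − 114) = 8664.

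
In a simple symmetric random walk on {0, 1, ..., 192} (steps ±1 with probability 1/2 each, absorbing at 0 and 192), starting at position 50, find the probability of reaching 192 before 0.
P(hit 192 before 0) = 50/192 = 25/96

Let u_k = P(hit 192 before 0 | start at k). Then u_0 = 0, u_192 = 1, and u_k = u_{k-1}/2 + u_{k+1}/2 for 1 ≤ k ≤ 191. This harmonic recurrence is solved by u_k = k/192, giving u_50 = 50/192 = 25/96.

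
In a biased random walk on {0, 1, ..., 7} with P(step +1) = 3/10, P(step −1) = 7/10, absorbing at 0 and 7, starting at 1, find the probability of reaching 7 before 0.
P(hit 7 before 0) = (1 − (7/3)^1) / (1 − (7/3)^7) = 729/205339

Let u_k denote P(reach 7 before 0 | start at k). Boundary: u_0 = 0, u_7 = 1. Recurrence: u_k = 3/10·u_{k+1} + 7/10·u_{k-1} for 1 ≤ k ≤ 6. Try u_k = A + B·r^k with r = q/p = (7/10)/(3/10) = 7/3. Substitution satisfies the recurrence; boundary conditions give:
  u_k = (1 − r^k) / (1 − r^N) = (1 − (7/3)^1) / (1 − (7/3)^7) = 729/205339.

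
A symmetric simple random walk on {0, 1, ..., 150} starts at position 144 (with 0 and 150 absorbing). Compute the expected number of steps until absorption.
E[τ | X_0 = 144] = 864

Let v_k = E[τ | X_0 = k]. Boundary: v_0 = v_150 = 0. Recurrence: v_k = 1 + (v_{k-1} + v_{k+1})/2 for 1 ≤ k ≤ 149. The particular solution to v_k − (v_{k-1} + v_{k+1})/2 = 1 is v_k = −k^2. Adding homogeneous solution A + B k and matching boundaries gives v_k = k (150 − k). Substituting k = 144: v_144 = 144 · 6 = 864.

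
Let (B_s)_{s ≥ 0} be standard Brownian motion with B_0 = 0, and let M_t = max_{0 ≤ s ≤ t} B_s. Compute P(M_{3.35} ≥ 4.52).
P(M_{3.35} ≥ 4.52) = 2·P(B_{3.35} ≥ 4.52) = 2(1 − Φ(4.52/√3.35)) ≈ 0.0135

By the reflection principle for Brownian motion, P(M_t ≥ a) = 2 · P(B_t ≥ a) for a ≥ 0. Since B_t ~ N(0, t), P(B_t ≥ 4.52) = 1 − Φ(4.52/√t) = 1 − Φ(4.52/√3.35) = 1 − Φ(2.4695). So
  P(M_{3.35} ≥ 4.52) = 2(1 − Φ(2.4695)) ≈ 0.0135.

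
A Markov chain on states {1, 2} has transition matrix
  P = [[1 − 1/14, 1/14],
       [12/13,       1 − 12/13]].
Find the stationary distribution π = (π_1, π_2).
π_1 = 168/181, π_2 = 13/181

Solve πP = π with π_1 + π_2 = 1. From πP = π: π_1 · (1 − 1/14) + π_2 · 12/13 = π_1 ⇒ π_2 · 12/13 = π_1 · 1/14 ⇒ π_2/π_1 = (1/14)/(12/13) = 13/168. Together with π_1 + π_2 = 1:
  π_1 = (12/13)/(1/14 + 12/13) = (12/13)/(181/182) = 168/181,
  π_2 = (1/14)/(1/14 + 12/13) = (1/14)/(181/182) = 13/181.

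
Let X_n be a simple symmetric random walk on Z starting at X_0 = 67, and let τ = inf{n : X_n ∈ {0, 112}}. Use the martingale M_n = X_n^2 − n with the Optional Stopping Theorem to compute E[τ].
E[τ] = 3015

M_n = X_n^2 − n is a martingale (since E[X_{n+1}^2 | F_n] = X_n^2 + 1). By OST (τ has finite mean in a bounded region), E[M_τ] = E[M_0] = X_0^2 − 0 = 67^2 = 4489. Also E[M_τ] = E[X_τ^2] − E[τ]. The walk exits at 0 or 112, with P(hit 112 first) = 67/112, so E[X_τ^2] = 112^2 · 67/112 + 0 = 7504. Thus E[τ] = E[X_τ^2] − E[M_τ] = 7504 − 4489 = 3015 = 67(112 − 67) = 3015.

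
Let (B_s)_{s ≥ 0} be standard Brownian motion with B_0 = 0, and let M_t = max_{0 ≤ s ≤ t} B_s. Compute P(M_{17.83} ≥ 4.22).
P(M_{17.83} ≥ 4.22) = 2·P(B_{17.83} ≥ 4.22) = 2(1 − Φ(4.22/√17.83)) ≈ 0.3176

By the reflection principle for Brownian motion, P(M_t ≥ a) = 2 · P(B_t ≥ a) for a ≥ 0. Since B_t ~ N(0, t), P(B_t ≥ 4.22) = 1 − Φ(4.22/√t) = 1 − Φ(4.22/√17.83) = 1 − Φ(0.9994). So
  P(M_{17.83} ≥ 4.22) = 2(1 − Φ(0.9994)) ≈ 0.3176.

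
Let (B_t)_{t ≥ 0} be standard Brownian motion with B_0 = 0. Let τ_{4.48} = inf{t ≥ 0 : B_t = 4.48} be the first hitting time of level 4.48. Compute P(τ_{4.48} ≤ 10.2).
P(τ_{4.48} ≤ 10.2) = 2(1 − Φ(4.48/√10.2)) = 2(1 − Φ(1.4027)) ≈ 0.1607

By the reflection principle for standard BM, P(τ_b ≤ t) = 2 · P(B_t ≥ b). Since B_t ~ N(0, t), P(B_t ≥ 4.48) = 1 − Φ(4.48/√t) = 1 − Φ(4.48/√10.2) = 1 − Φ(1.4027) ≈ 0.08035. Doubling: P(τ_{4.48} ≤ 10.2) ≈ 2 · 0.08035 = 0.16070 ≈ 0.1607.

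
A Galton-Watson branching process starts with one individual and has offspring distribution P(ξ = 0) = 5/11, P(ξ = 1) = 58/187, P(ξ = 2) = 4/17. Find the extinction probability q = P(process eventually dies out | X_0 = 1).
q = 1

Mean offspring μ = 0·5/11 + 1·58/187 + 2·4/17 = 146/187 ≤ 1. For μ ≤ 1 with offspring not concentrated at 1, the Galton-Watson process goes extinct almost surely, so q = 1.
(Algebraic check: The pgf is f(s) = 5/11 + 58/187·s + 4/17·s². The extinction probability q is the smallest fixed point of f in [0, 1]. Setting s = f(s):
  4/17·s² + (58/187 − 1)·s + 5/11 = 0
  4/17·s² − (5/11 + 4/17)·s + 5/11 = 0
which factors as (s − 1)·(4/17·s − 5/11) = 0, giving roots s = 1 and s = (5/11)/(4/17) = 85/44. Since 85/44 ≥ 1, the smallest root in [0, 1] is s = 1.)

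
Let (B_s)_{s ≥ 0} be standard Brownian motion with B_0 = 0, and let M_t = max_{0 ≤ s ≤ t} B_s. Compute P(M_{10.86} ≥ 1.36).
P(M_{10.86} ≥ 1.36) = 2·P(B_{10.86} ≥ 1.36) = 2(1 − Φ(1.36/√10.86)) ≈ 0.6798

By the reflection principle for Brownian motion, P(M_t ≥ a) = 2 · P(B_t ≥ a) for a ≥ 0. Since B_t ~ N(0, t), P(B_t ≥ 1.36) = 1 − Φ(1.36/√t) = 1 − Φ(1.36/√10.86) = 1 − Φ(0.4127). So
  P(M_{10.86} ≥ 1.36) = 2(1 − Φ(0.4127)) ≈ 0.6798.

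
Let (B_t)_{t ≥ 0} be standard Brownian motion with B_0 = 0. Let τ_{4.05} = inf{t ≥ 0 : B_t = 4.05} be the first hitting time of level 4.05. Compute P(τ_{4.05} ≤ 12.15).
P(τ_{4.05} ≤ 12.15) = 2(1 − Φ(4.05/√12.15)) = 2(1 − Φ(1.1619)) ≈ 0.2453

By the reflection principle for standard BM, P(τ_b ≤ t) = 2 · P(B_t ≥ b). Since B_t ~ N(0, t), P(B_t ≥ 4.05) = 1 − Φ(4.05/√t) = 1 − Φ(4.05/√12.15) = 1 − Φ(1.1619) ≈ 0.12264. Doubling: P(τ_{4.05} ≤ 12.15) ≈ 2 · 0.12264 = 0.24528 ≈ 0.2453.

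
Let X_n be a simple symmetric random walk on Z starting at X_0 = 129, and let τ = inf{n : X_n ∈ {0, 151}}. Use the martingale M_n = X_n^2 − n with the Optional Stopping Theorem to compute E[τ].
E[τ] = 2838

M_n = X_n^2 − n is a martingale (since E[X_{n+1}^2 | F_n] = X_n^2 + 1). By OST (τ has finite mean in a bounded region), E[M_τ] = E[M_0] = X_0^2 − 0 = 129^2 = 16641. Also E[M_τ] = E[X_τ^2] − E[τ]. The walk exits at 0 or 151, with P(hit 151 first) = 129/151, so E[X_τ^2] = 151^2 · 129/151 + 0 = 19479. Thus E[τ] = E[X_τ^2] − E[M_τ] = 19479 − 16641 = 2838 = 129(151 − 129) = 2838.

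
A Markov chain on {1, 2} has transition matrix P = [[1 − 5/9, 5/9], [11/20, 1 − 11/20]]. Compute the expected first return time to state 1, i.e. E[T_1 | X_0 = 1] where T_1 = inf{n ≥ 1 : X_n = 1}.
E[T_1 | X_0 = 1] = 1/π_1 = 199/99

For an irreducible recurrent Markov chain with stationary distribution π, E[T_i | X_0 = i] = 1/π_i (Kac's formula). Here π_1 = (11/20)/(5/9 + 11/20) = (11/20)/(199/180) = 99/199, so E[T_1 | X_0 = 1] = 1/π_1 = (5/9 + 11/20)/(11/20) = (199/180)/(11/20) = 199/99.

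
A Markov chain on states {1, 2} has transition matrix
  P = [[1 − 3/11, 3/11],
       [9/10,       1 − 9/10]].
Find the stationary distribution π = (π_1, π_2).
π_1 = 33/43, π_2 = 10/43

Solve πP = π with π_1 + π_2 = 1. From πP = π: π_1 · (1 − 3/11) + π_2 · 9/10 = π_1 ⇒ π_2 · 9/10 = π_1 · 3/11 ⇒ π_2/π_1 = (3/11)/(9/10) = 10/33. Together with π_1 + π_2 = 1:
  π_1 = (9/10)/(3/11 + 9/10) = (9/10)/(129/110) = 33/43,
  π_2 = (3/11)/(3/11 + 9/10) = (3/11)/(129/110) = 10/43.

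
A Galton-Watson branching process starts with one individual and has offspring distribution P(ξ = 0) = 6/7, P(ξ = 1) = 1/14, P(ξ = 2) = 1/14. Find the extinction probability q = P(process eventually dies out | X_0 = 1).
q = 1

Mean offspring μ = 0·6/7 + 1·1/14 + 2·1/14 = 3/14 ≤ 1. For μ ≤ 1 with offspring not concentrated at 1, the Galton-Watson process goes extinct almost surely, so q = 1.
(Algebraic check: The pgf is f(s) = 6/7 + 1/14·s + 1/14·s². The extinction probability q is the smallest fixed point of f in [0, 1]. Setting s = f(s):
  1/14·s² + (1/14 − 1)·s + 6/7 = 0
  1/14·s² − (6/7 + 1/14)·s + 6/7 = 0
which factors as (s − 1)·(1/14·s − 6/7) = 0, giving roots s = 1 and s = (6/7)/(1/14) = 12. Since 12 ≥ 1, the smallest root in [0, 1] is s = 1.)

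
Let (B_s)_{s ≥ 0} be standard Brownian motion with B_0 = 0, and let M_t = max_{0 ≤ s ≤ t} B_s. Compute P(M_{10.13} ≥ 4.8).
P(M_{10.13} ≥ 4.8) = 2·P(B_{10.13} ≥ 4.8) = 2(1 − Φ(4.8/√10.13)) ≈ 0.1315

By the reflection principle for Brownian motion, P(M_t ≥ a) = 2 · P(B_t ≥ a) for a ≥ 0. Since B_t ~ N(0, t), P(B_t ≥ 4.8) = 1 − Φ(4.8/√t) = 1 − Φ(4.8/√10.13) = 1 − Φ(1.5081). So
  P(M_{10.13} ≥ 4.8) = 2(1 − Φ(1.5081)) ≈ 0.1315.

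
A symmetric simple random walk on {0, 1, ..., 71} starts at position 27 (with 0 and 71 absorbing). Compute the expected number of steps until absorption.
E[τ | X_0 = 27] = 1188

Let v_k = E[τ | X_0 = k]. Boundary: v_0 = v_71 = 0. Recurrence: v_k = 1 + (v_{k-1} + v_{k+1})/2 for 1 ≤ k ≤ 70. The particular solution to v_k − (v_{k-1} + v_{k+1})/2 = 1 is v_k = −k^2. Adding homogeneous solution A + B k and matching boundaries gives v_k = k (71 − k). Substituting k = 27: v_27 = 27 · 44 = 1188.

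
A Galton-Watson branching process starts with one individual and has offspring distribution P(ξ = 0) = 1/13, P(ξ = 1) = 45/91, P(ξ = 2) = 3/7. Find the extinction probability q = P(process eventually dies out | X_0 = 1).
q = 7/39

The pgf is f(s) = 1/13 + 45/91·s + 3/7·s². The extinction probability q is the smallest fixed point of f in [0, 1]. Setting s = f(s):
  3/7·s² + (45/91 − 1)·s + 1/13 = 0
  3/7·s² − (1/13 + 3/7)·s + 1/13 = 0
which factors as (s − 1)·(3/7·s − 1/13) = 0, giving roots s = 1 and s = (1/13)/(3/7) = 7/39.
Mean offspring μ = 45/91 + 2·3/7 = 123/91 > 1 (supercritical), so q < 1. The extinction probability is the smaller root: q = (1/13)/(3/7) = 7/39.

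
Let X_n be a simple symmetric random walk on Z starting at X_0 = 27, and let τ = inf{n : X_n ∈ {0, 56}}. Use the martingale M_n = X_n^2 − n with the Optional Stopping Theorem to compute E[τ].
E[τ] = 783

M_n = X_n^2 − n is a martingale (since E[X_{n+1}^2 | F_n] = X_n^2 + 1). By OST (τ has finite mean in a bounded region), E[M_τ] = E[M_0] = X_0^2 − 0 = 27^2 = 729. Also E[M_τ] = E[X_τ^2] − E[τ]. The walk exits at 0 or 56, with P(hit 56 first) = 27/56, so E[X_τ^2] = 56^2 · 27/56 + 0 = 1512. Thus E[τ] = E[X_τ^2] − E[M_τ] = 1512 − 729 = 783 = 27(56 − 27) = 783.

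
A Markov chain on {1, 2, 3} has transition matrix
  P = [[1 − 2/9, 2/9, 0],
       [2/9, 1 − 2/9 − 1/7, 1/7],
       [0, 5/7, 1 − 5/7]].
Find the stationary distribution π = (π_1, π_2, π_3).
π = (5/11, 5/11, 1/11)

This is a birth-death chain on three states, which satisfies detailed balance: π_1 · P_{12} = π_2 · P_{21} and π_2 · P_{23} = π_3 · P_{32}.
From π_1 · 2/9 = π_2 · 2/9: π_2/π_1 = (2/9)/(2/9) = 1.
From π_2 · 1/7 = π_3 · 5/7: π_3/π_2 = (1/7)/(5/7) = 1/5.
Take π_1 proportional to 1; then unnormalized π = (1, 1, 1/5). Normalize by dividing by the sum 11/5:
  π = (5/11, 5/11, 1/11).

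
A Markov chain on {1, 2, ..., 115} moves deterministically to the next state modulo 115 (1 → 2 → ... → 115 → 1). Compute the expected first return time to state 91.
E[T_91 | X_0 = 91] = 115

The chain cycles deterministically, so starting at state 91 it returns in exactly 115 steps. Equivalently, the stationary distribution is uniform π_j = 1/115 for every state j, so by Kac's formula E[T_91] = 1/π_91 = 115.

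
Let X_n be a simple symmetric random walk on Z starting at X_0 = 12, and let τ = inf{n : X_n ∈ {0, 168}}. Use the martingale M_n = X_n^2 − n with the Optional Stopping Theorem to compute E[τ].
E[τ] = 1872

M_n = X_n^2 − n is a martingale (since E[X_{n+1}^2 | F_n] = X_n^2 + 1). By OST (τ has finite mean in a bounded region), E[M_τ] = E[M_0] = X_0^2 − 0 = 12^2 = 144. Also E[M_τ] = E[X_τ^2] − E[τ]. The walk exits at 0 or 168, with P(hit 168 first) = 12/168, so E[X_τ^2] = 168^2 · 12/168 + 0 = 2016. Thus E[τ] = E[X_τ^2] − E[M_τ] = 2016 − 144 = 1872 = 12(168 − 12) = 1872.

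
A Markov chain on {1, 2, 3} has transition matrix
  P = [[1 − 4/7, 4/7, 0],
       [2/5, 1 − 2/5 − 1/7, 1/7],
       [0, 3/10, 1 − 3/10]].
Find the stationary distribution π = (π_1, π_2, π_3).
π = (147/457, 210/457, 100/457)

This is a birth-death chain on three states, which satisfies detailed balance: π_1 · P_{12} = π_2 · P_{21} and π_2 · P_{23} = π_3 · P_{32}.
From π_1 · 4/7 = π_2 · 2/5: π_2/π_1 = (4/7)/(2/5) = 10/7.
From π_2 · 1/7 = π_3 · 3/10: π_3/π_2 = (1/7)/(3/10) = 10/21.
Take π_1 proportional to 1; then unnormalized π = (1, 10/7, 100/147). Normalize by dividing by the sum 457/147:
  π = (147/457, 210/457, 100/457).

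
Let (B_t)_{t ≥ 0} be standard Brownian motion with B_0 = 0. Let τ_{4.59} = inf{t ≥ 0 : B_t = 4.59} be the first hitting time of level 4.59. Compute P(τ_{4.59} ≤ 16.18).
P(τ_{4.59} ≤ 16.18) = 2(1 − Φ(4.59/√16.18)) = 2(1 − Φ(1.1411)) ≈ 0.2538

By the reflection principle for standard BM, P(τ_b ≤ t) = 2 · P(B_t ≥ b). Since B_t ~ N(0, t), P(B_t ≥ 4.59) = 1 − Φ(4.59/√t) = 1 − Φ(4.59/√16.18) = 1 − Φ(1.1411) ≈ 0.12691. Doubling: P(τ_{4.59} ≤ 16.18) ≈ 2 · 0.12691 = 0.25382 ≈ 0.2538.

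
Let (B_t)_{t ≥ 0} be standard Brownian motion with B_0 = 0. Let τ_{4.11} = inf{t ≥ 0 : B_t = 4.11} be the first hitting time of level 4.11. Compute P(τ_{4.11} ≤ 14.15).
P(τ_{4.11} ≤ 14.15) = 2(1 − Φ(4.11/√14.15)) = 2(1 − Φ(1.0926)) ≈ 0.2746

By the reflection principle for standard BM, P(τ_b ≤ t) = 2 · P(B_t ≥ b). Since B_t ~ N(0, t), P(B_t ≥ 4.11) = 1 − Φ(4.11/√t) = 1 − Φ(4.11/√14.15) = 1 − Φ(1.0926) ≈ 0.13728. Doubling: P(τ_{4.11} ≤ 14.15) ≈ 2 · 0.13728 = 0.27456 ≈ 0.2746.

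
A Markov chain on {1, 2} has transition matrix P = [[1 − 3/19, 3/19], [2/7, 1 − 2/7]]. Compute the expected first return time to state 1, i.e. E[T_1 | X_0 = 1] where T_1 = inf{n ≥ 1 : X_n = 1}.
E[T_1 | X_0 = 1] = 1/π_1 = 59/38

For an irreducible recurrent Markov chain with stationary distribution π, E[T_i | X_0 = i] = 1/π_i (Kac's formula). Here π_1 = (2/7)/(3/19 + 2/7) = (2/7)/(59/133) = 38/59, so E[T_1 | X_0 = 1] = 1/π_1 = (3/19 + 2/7)/(2/7) = (59/133)/(2/7) = 59/38.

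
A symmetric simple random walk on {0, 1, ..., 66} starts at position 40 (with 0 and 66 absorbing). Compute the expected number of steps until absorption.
E[τ | X_0 = 40] = 1040

Let v_k = E[τ | X_0 = k]. Boundary: v_0 = v_66 = 0. Recurrence: v_k = 1 + (v_{k-1} + v_{k+1})/2 for 1 ≤ k ≤ 65. The particular solution to v_k − (v_{k-1} + v_{k+1})/2 = 1 is v_k = −k^2. Adding homogeneous solution A + B k and matching boundaries gives v_k = k (66 − k). Substituting k = 40: v_40 = 40 · 26 = 1040.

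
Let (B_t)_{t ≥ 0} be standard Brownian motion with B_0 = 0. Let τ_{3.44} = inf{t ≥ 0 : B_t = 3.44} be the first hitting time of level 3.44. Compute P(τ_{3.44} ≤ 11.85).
P(τ_{3.44} ≤ 11.85) = 2(1 − Φ(3.44/√11.85)) = 2(1 − Φ(0.9993)) ≈ 0.3176

By the reflection principle for standard BM, P(τ_b ≤ t) = 2 · P(B_t ≥ b). Since B_t ~ N(0, t), P(B_t ≥ 3.44) = 1 − Φ(3.44/√t) = 1 − Φ(3.44/√11.85) = 1 − Φ(0.9993) ≈ 0.15882. Doubling: P(τ_{3.44} ≤ 11.85) ≈ 2 · 0.15882 = 0.31764 ≈ 0.3176.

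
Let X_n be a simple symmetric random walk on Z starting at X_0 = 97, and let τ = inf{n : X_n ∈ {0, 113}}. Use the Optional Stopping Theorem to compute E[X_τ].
E[X_τ] = 97

X_n is a martingale and τ is a bounded-mean stopping time (indeed τ is finite a.s. with bounded expectation since the walk is in a bounded region). By the OST, E[X_τ] = E[X_0] = 97. Equivalently: E[X_τ] = 113 · P(hit 113 first) + 0 · P(hit 0 first) = 113 · (97/113) = 97.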